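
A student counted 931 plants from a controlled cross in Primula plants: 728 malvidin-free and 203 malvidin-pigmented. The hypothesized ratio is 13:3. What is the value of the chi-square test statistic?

The 13:3 ratio has 16 parts, so with N = 931 the expected counts are:
  malvidin-free: 931 × 13/16 = 756.4375
  malvidin-pigmented: 931 × 3/16 = 174.5625
χ² = Σ (O − E)² / E
  malvidin-free: (728 − 756.4375)² / 756.4375 = 1.0691
  malvidin-pigmented: (203 − 174.5625)² / 174.5625 = 4.6327
χ² = 1.0691 + 4.6327 = 5.7018 ≈ 5.702

5.702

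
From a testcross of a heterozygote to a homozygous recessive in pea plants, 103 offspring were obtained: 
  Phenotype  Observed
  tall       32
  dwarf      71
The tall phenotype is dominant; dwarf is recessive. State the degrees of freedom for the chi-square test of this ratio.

A testcross of a heterozygote (Aa × aa) gives a 1:1 phenotypic ratio.
A goodness-of-fit test with 2 phenotype classes has df = 2 − 1 = 1.

1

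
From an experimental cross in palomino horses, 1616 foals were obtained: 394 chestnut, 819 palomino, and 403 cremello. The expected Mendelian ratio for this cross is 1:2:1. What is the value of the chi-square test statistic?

The 1:2:1 ratio has 4 parts, so with N = 1616 the expected counts are:
  chestnut: 1616 × 1/4 = 404
  palomino: 1616 × 2/4 = 808
  cremello: 1616 × 1/4 = 404
χ² = Σ (O − E)² / E
  chestnut: (394 − 404)² / 404 = 0.2475
  palomino: (819 − 808)² / 808 = 0.1498
  cremello: (403 − 404)² / 404 = 0.0025
χ² = 0.2475 + 0.1498 + 0.0025 = 0.3998 ≈ 0.400

0.400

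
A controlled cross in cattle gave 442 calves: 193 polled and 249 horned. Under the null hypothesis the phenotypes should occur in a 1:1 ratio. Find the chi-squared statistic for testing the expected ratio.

7.095

Expected counts for N = 442 under a 1:1 ratio (total parts = 2):
  polled: 442 × 1/2 = 221
  horned: 442 × 1/2 = 221
χ² = Σ (O − E)² / E
  polled: (193 − 221)² / 221 = 3.5475
  horned: (249 − 221)² / 221 = 3.5475
χ² = 3.5475 + 3.5475 = 7.095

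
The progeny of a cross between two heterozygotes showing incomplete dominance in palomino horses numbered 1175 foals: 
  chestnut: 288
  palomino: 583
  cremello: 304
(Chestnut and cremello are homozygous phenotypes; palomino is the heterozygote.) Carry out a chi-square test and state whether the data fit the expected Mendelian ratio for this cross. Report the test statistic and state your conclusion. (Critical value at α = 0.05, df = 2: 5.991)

With incomplete dominance, a heterozygote × heterozygote cross gives a 1:2:1 phenotypic ratio.
Expected counts for N = 1175 under a 1:2:1 ratio (total parts = 4):
  chestnut: 1175 × 1/4 = 293.75
  palomino: 1175 × 2/4 = 587.5
  cremello: 1175 × 1/4 = 293.75
χ² = Σ (O − E)² / E
  chestnut: (288 − 293.75)² / 293.75 = 0.1126
  palomino: (583 − 587.5)² / 587.5 = 0.0345
  cremello: (304 − 293.75)² / 293.75 = 0.3577
χ² = 0.1126 + 0.0345 + 0.3577 = 0.5048 ≈ 0.505
Degrees of freedom = 3 − 1 = 2; critical value at α = 0.05 is 5.991.
Since 0.505 < 5.991, we fail to reject the null hypothesis — the data are consistent with the 1:2:1 ratio.

0.505; consistent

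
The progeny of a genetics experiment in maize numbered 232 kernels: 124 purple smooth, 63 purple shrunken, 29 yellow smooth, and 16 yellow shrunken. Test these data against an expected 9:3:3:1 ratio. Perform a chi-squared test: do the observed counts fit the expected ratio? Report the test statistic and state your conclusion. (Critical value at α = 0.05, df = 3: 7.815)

Under the 9:3:3:1 hypothesis (Σ ratio = 16, N = 232):
  purple smooth: 232 × 9/16 = 130.5
  purple shrunken: 232 × 3/16 = 43.5
  yellow smooth: 232 × 3/16 = 43.5
  yellow shrunken: 232 × 1/16 = 14.5
χ² = Σ (O − E)² / E
  purple smooth: (124 − 130.5)² / 130.5 = 0.3238
  purple shrunken: (63 − 43.5)² / 43.5 = 8.7414
  yellow smooth: (29 − 43.5)² / 43.5 = 4.8333
  yellow shrunken: (16 − 14.5)² / 14.5 = 0.1552
χ² = 0.3238 + 8.7414 + 4.8333 + 0.1552 = 14.0537 ≈ 14.054
Degrees of freedom = 4 − 1 = 3; critical value at α = 0.05 is 7.815.
Since 14.054 > 7.815, we reject the null hypothesis — the data do not fit the 9:3:3:1 ratio.

14.054; not consistent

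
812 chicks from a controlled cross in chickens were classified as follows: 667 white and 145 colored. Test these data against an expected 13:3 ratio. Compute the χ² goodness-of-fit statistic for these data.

0.425

Expected counts for N = 812 under a 13:3 ratio (total parts = 16):
  white: 812 × 13/16 = 659.75
  colored: 812 × 3/16 = 152.25
χ² = Σ (O − E)² / E
  white: (667 − 659.75)² / 659.75 = 0.0797
  colored: (145 − 152.25)² / 152.25 = 0.3452
χ² = 0.0797 + 0.3452 = 0.4249 ≈ 0.425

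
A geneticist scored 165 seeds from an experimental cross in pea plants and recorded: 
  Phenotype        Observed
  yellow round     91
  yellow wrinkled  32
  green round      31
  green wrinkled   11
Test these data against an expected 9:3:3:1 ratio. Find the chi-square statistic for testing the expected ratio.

Total ratio parts = 16. Expected numbers out of 165:
  yellow round: 165 × 9/16 = 92.8125
  yellow wrinkled: 165 × 3/16 = 30.9375
  green round: 165 × 3/16 = 30.9375
  green wrinkled: 165 × 1/16 = 10.3125
χ² = Σ (O − E)² / E
  yellow round: (91 − 92.8125)² / 92.8125 = 0.0354
  yellow wrinkled: (32 − 30.9375)² / 30.9375 = 0.0365
  green round: (31 − 30.9375)² / 30.9375 = 0.0001
  green wrinkled: (11 − 10.3125)² / 10.3125 = 0.0458
χ² = 0.0354 + 0.0365 + 0.0001 + 0.0458 = 0.1178 ≈ 0.118

0.118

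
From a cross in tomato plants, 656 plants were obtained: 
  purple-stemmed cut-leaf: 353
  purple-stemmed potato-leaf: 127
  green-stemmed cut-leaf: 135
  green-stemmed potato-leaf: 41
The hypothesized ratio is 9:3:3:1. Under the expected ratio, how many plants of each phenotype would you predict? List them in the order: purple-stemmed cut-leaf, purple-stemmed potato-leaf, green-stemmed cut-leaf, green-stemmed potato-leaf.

Expected counts for N = 656 under a 9:3:3:1 ratio (total parts = 16):
  purple-stemmed cut-leaf: 656 × 9/16 = 369
  purple-stemmed potato-leaf: 656 × 3/16 = 123
  green-stemmed cut-leaf: 656 × 3/16 = 123
  green-stemmed potato-leaf: 656 × 1/16 = 41

369, 123, 123, 41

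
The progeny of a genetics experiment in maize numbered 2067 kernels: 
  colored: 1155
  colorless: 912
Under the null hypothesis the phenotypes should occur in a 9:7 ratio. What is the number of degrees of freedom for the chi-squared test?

1

A goodness-of-fit test with 2 phenotype classes has df = 2 − 1 = 1.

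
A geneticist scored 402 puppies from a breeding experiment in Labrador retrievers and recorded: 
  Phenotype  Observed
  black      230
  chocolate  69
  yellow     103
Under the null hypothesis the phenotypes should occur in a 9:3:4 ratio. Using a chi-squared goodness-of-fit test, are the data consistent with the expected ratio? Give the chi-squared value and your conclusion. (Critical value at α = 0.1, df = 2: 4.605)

Under the 9:3:4 hypothesis (Σ ratio = 16, N = 402):
  black: 402 × 9/16 = 226.125
  chocolate: 402 × 3/16 = 75.375
  yellow: 402 × 4/16 = 100.5
χ² = Σ (O − E)² / E
  black: (230 − 226.125)² / 226.125 = 0.0664
  chocolate: (69 − 75.375)² / 75.375 = 0.5392
  yellow: (103 − 100.5)² / 100.5 = 0.0622
χ² = 0.0664 + 0.5392 + 0.0622 = 0.6678 ≈ 0.668
Degrees of freedom = 3 − 1 = 2; critical value at α = 0.1 is 4.605.
Since 0.668 < 4.605, we fail to reject the null hypothesis — the data are consistent with the 9:3:4 ratio.

0.668; consistent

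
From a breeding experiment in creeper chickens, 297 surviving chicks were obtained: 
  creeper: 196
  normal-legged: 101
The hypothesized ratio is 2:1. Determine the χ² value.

Total ratio parts = 3. Expected numbers out of 297:
  creeper: 297 × 2/3 = 198
  normal-legged: 297 × 1/3 = 99
χ² = Σ (O − E)² / E
  creeper: (196 − 198)² / 198 = 0.0202
  normal-legged: (101 − 99)² / 99 = 0.0404
χ² = 0.0202 + 0.0404 = 0.0606 ≈ 0.061

0.061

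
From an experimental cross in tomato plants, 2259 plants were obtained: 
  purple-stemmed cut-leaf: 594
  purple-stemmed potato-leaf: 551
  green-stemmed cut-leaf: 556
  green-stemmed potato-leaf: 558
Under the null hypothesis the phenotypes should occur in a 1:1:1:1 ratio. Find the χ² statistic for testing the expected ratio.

Total ratio parts = 4. Expected numbers out of 2259:
  purple-stemmed cut-leaf: 2259 × 1/4 = 564.75
  purple-stemmed potato-leaf: 2259 × 1/4 = 564.75
  green-stemmed cut-leaf: 2259 × 1/4 = 564.75
  green-stemmed potato-leaf: 2259 × 1/4 = 564.75
χ² = Σ (O − E)² / E
  purple-stemmed cut-leaf: (594 − 564.75)² / 564.75 = 1.5149
  purple-stemmed potato-leaf: (551 − 564.75)² / 564.75 = 0.3348
  green-stemmed cut-leaf: (556 − 564.75)² / 564.75 = 0.1356
  green-stemmed potato-leaf: (558 − 564.75)² / 564.75 = 0.0807
χ² = 1.5149 + 0.3348 + 0.1356 + 0.0807 = 2.066

2.066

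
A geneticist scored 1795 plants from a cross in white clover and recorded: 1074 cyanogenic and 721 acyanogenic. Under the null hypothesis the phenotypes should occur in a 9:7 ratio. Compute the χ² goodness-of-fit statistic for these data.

Expected counts for N = 1795 under a 9:7 ratio (total parts = 16):
  cyanogenic: 1795 × 9/16 = 1009.6875
  acyanogenic: 1795 × 7/16 = 785.3125
χ² = Σ (O − E)² / E
  cyanogenic: (1074 − 1009.6875)² / 1009.6875 = 4.0964
  acyanogenic: (721 − 785.3125)² / 785.3125 = 5.2668
χ² = 4.0964 + 5.2668 = 9.3632 ≈ 9.363

9.363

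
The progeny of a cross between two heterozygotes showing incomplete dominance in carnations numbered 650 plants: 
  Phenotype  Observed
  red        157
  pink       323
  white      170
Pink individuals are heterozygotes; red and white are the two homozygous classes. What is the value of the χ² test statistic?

With incomplete dominance, a heterozygote × heterozygote cross gives a 1:2:1 phenotypic ratio.
The 1:2:1 ratio has 4 parts, so with N = 650 the expected counts are:
  red: 650 × 1/4 = 162.5
  pink: 650 × 2/4 = 325
  white: 650 × 1/4 = 162.5
χ² = Σ (O − E)² / E
  red: (157 − 162.5)² / 162.5 = 0.1862
  pink: (323 − 325)² / 325 = 0.0123
  white: (170 − 162.5)² / 162.5 = 0.3462
χ² = 0.1862 + 0.0123 + 0.3462 = 0.5447 ≈ 0.545

0.545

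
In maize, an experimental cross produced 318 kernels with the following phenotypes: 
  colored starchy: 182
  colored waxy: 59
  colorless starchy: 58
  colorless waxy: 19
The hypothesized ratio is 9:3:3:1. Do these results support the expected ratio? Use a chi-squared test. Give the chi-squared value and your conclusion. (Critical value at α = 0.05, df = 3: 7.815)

0.144; consistent

Expected counts for N = 318 under a 9:3:3:1 ratio (total parts = 16):
  colored starchy: 318 × 9/16 = 178.875
  colored waxy: 318 × 3/16 = 59.625
  colorless starchy: 318 × 3/16 = 59.625
  colorless waxy: 318 × 1/16 = 19.875
χ² = Σ (O − E)² / E
  colored starchy: (182 − 178.875)² / 178.875 = 0.0546
  colored waxy: (59 − 59.625)² / 59.625 = 0.0066
  colorless starchy: (58 − 59.625)² / 59.625 = 0.0443
  colorless waxy: (19 − 19.875)² / 19.875 = 0.0385
χ² = 0.0546 + 0.0066 + 0.0443 + 0.0385 = 0.144
Degrees of freedom = 4 − 1 = 3; critical value at α = 0.05 is 7.815.
Since 0.144 < 7.815, we fail to reject the null hypothesis — the data are consistent with the 9:3:3:1 ratio.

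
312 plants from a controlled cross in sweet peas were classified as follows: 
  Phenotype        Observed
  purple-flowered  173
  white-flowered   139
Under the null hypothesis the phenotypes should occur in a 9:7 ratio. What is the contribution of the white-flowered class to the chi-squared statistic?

Under the 9:7 hypothesis (Σ ratio = 16, N = 312):
  purple-flowered: 312 × 9/16 = 175.5
  white-flowered: 312 × 7/16 = 136.5
Contribution of white-flowered: (139 − 136.5)² / 136.5 = 0.0458

0.046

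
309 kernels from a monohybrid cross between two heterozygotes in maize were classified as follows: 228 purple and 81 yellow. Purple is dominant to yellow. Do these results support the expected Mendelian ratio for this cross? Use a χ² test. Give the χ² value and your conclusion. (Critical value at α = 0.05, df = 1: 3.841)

For a monohybrid cross between heterozygotes with complete dominance, the expected phenotypic ratio is 3:1.
Under the 3:1 hypothesis (Σ ratio = 4, N = 309):
  purple: 309 × 3/4 = 231.75
  yellow: 309 × 1/4 = 77.25
χ² = Σ (O − E)² / E
  purple: (228 − 231.75)² / 231.75 = 0.0607
  yellow: (81 − 77.25)² / 77.25 = 0.1820
χ² = 0.0607 + 0.1820 = 0.2427 ≈ 0.243
Degrees of freedom = 2 − 1 = 1; critical value at α = 0.05 is 3.841.
Since 0.243 < 3.841, we fail to reject the null hypothesis — the data are consistent with the 3:1 ratio.

0.243; consistent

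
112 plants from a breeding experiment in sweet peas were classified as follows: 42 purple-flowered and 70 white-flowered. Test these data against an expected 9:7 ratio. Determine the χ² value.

16.000

Expected counts for N = 112 under a 9:7 ratio (total parts = 16):
  purple-flowered: 112 × 9/16 = 63
  white-flowered: 112 × 7/16 = 49
χ² = Σ (O − E)² / E
  purple-flowered: (42 − 63)² / 63 = 7.0000
  white-flowered: (70 − 49)² / 49 = 9.0000
χ² = 7.0000 + 9.0000 = 16.000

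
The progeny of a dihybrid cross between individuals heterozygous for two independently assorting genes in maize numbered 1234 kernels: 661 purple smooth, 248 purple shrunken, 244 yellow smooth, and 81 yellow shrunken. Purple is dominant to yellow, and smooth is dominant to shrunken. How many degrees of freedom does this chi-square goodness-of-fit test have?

A dihybrid F₂ with independent assortment and complete dominance at both loci gives a 9:3:3:1 phenotypic ratio.
A goodness-of-fit test with 4 phenotype classes has df = 4 − 1 = 3.

3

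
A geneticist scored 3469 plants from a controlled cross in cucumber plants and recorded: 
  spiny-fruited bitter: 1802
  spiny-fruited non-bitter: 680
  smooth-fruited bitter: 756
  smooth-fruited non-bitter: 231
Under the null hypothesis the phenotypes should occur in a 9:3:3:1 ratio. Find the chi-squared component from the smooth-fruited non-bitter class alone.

Under the 9:3:3:1 hypothesis (Σ ratio = 16, N = 3469):
  spiny-fruited bitter: 3469 × 9/16 = 1951.3125
  spiny-fruited non-bitter: 3469 × 3/16 = 650.4375
  smooth-fruited bitter: 3469 × 3/16 = 650.4375
  smooth-fruited non-bitter: 3469 × 1/16 = 216.8125
Contribution of smooth-fruited non-bitter: (231 − 216.8125)² / 216.8125 = 0.9284

0.928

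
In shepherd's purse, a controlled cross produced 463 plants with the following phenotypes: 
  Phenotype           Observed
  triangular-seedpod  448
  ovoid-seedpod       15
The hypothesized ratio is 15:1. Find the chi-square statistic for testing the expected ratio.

The 15:1 ratio has 16 parts, so with N = 463 the expected counts are:
  triangular-seedpod: 463 × 15/16 = 434.0625
  ovoid-seedpod: 463 × 1/16 = 28.9375
χ² = Σ (O − E)² / E
  triangular-seedpod: (448 − 434.0625)² / 434.0625 = 0.4475
  ovoid-seedpod: (15 − 28.9375)² / 28.9375 = 6.7129
χ² = 0.4475 + 6.7129 = 7.1604 ≈ 7.160

7.160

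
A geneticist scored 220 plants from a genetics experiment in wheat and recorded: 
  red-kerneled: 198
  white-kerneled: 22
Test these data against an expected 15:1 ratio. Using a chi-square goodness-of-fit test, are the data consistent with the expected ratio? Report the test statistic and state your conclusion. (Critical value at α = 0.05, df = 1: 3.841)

5.280; not consistent

The 15:1 ratio has 16 parts, so with N = 220 the expected counts are:
  red-kerneled: 220 × 15/16 = 206.25
  white-kerneled: 220 × 1/16 = 13.75
χ² = Σ (O − E)² / E
  red-kerneled: (198 − 206.25)² / 206.25 = 0.3300
  white-kerneled: (22 − 13.75)² / 13.75 = 4.9500
χ² = 0.3300 + 4.9500 = 5.280
Degrees of freedom = 2 − 1 = 1; critical value at α = 0.05 is 3.841.
Since 5.280 > 3.841, we reject the null hypothesis — the data do not fit the 15:1 ratio.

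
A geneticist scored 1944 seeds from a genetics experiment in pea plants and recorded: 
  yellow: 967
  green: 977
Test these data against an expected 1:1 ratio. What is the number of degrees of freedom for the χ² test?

A goodness-of-fit test with 2 phenotype classes has df = 2 − 1 = 1.

1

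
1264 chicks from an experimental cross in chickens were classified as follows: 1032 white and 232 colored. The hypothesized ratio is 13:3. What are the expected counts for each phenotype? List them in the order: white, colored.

Under the 13:3 hypothesis (Σ ratio = 16, N = 1264):
  white: 1264 × 13/16 = 1027
  colored: 1264 × 3/16 = 237

1027, 237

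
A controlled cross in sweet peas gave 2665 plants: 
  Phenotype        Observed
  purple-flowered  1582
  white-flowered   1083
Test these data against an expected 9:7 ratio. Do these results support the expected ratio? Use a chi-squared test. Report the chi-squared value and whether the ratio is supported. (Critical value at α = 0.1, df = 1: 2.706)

10.488; not consistent

The 9:7 ratio has 16 parts, so with N = 2665 the expected counts are:
  purple-flowered: 2665 × 9/16 = 1499.0625
  white-flowered: 2665 × 7/16 = 1165.9375
χ² = Σ (O − E)² / E
  purple-flowered: (1582 − 1499.0625)² / 1499.0625 = 4.5886
  white-flowered: (1083 − 1165.9375)² / 1165.9375 = 5.8997
χ² = 4.5886 + 5.8997 = 10.4883 ≈ 10.488
Degrees of freedom = 2 − 1 = 1; critical value at α = 0.1 is 2.706.
Since 10.488 > 2.706, we reject the null hypothesis — the data do not fit the 9:7 ratio.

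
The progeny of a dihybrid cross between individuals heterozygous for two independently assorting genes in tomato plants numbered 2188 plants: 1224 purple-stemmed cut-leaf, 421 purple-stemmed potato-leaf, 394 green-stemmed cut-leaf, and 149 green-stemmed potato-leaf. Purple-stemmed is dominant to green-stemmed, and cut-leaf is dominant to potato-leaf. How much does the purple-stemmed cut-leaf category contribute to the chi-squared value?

A dihybrid F₂ with independent assortment and complete dominance at both loci gives a 9:3:3:1 phenotypic ratio.
The 9:3:3:1 ratio has 16 parts, so with N = 2188 the expected counts are:
  purple-stemmed cut-leaf: 2188 × 9/16 = 1230.75
  purple-stemmed potato-leaf: 2188 × 3/16 = 410.25
  green-stemmed cut-leaf: 2188 × 3/16 = 410.25
  green-stemmed potato-leaf: 2188 × 1/16 = 136.75
Contribution of purple-stemmed cut-leaf: (1224 − 1230.75)² / 1230.75 = 0.0370

0.037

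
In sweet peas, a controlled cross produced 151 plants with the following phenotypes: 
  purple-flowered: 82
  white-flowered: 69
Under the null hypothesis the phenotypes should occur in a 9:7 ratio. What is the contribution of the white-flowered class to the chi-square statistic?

0.131

Under the 9:7 hypothesis (Σ ratio = 16, N = 151):
  purple-flowered: 151 × 9/16 = 84.9375
  white-flowered: 151 × 7/16 = 66.0625
Contribution of white-flowered: (69 − 66.0625)² / 66.0625 = 0.1306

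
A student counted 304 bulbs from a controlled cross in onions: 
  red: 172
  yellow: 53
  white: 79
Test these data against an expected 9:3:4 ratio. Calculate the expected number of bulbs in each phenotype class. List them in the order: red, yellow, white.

Under the 9:3:4 hypothesis (Σ ratio = 16, N = 304):
  red: 304 × 9/16 = 171
  yellow: 304 × 3/16 = 57
  white: 304 × 4/16 = 76

171, 57, 76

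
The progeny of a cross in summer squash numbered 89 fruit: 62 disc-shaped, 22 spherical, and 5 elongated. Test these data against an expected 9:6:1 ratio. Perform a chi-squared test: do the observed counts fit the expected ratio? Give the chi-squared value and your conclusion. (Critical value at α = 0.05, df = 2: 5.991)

Under the 9:6:1 hypothesis (Σ ratio = 16, N = 89):
  disc-shaped: 89 × 9/16 = 50.0625
  spherical: 89 × 6/16 = 33.375
  elongated: 89 × 1/16 = 5.5625
χ² = Σ (O − E)² / E
  disc-shaped: (62 − 50.0625)² / 50.0625 = 2.8465
  spherical: (22 − 33.375)² / 33.375 = 3.8769
  elongated: (5 − 5.5625)² / 5.5625 = 0.0569
χ² = 2.8465 + 3.8769 + 0.0569 = 6.7803 ≈ 6.780
Degrees of freedom = 3 − 1 = 2; critical value at α = 0.05 is 5.991.
Since 6.780 > 5.991, we reject the null hypothesis — the data do not fit the 9:6:1 ratio.

6.780; not consistent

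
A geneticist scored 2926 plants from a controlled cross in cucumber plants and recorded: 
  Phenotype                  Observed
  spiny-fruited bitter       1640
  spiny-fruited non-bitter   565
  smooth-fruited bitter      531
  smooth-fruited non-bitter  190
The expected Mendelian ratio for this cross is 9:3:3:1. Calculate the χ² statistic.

Total ratio parts = 16. Expected numbers out of 2926:
  spiny-fruited bitter: 2926 × 9/16 = 1645.875
  spiny-fruited non-bitter: 2926 × 3/16 = 548.625
  smooth-fruited bitter: 2926 × 3/16 = 548.625
  smooth-fruited non-bitter: 2926 × 1/16 = 182.875
χ² = Σ (O − E)² / E
  spiny-fruited bitter: (1640 − 1645.875)² / 1645.875 = 0.0210
  spiny-fruited non-bitter: (565 − 548.625)² / 548.625 = 0.4888
  smooth-fruited bitter: (531 − 548.625)² / 548.625 = 0.5662
  smooth-fruited non-bitter: (190 − 182.875)² / 182.875 = 0.2776
χ² = 0.0210 + 0.4888 + 0.5662 + 0.2776 = 1.3536 ≈ 1.354

1.354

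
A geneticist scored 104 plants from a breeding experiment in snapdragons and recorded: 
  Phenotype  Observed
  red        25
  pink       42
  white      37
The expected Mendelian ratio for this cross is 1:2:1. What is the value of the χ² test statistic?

The 1:2:1 ratio has 4 parts, so with N = 104 the expected counts are:
  red: 104 × 1/4 = 26
  pink: 104 × 2/4 = 52
  white: 104 × 1/4 = 26
χ² = Σ (O − E)² / E
  red: (25 − 26)² / 26 = 0.0385
  pink: (42 − 52)² / 52 = 1.9231
  white: (37 − 26)² / 26 = 4.6538
χ² = 0.0385 + 1.9231 + 4.6538 = 6.6154 ≈ 6.615

6.615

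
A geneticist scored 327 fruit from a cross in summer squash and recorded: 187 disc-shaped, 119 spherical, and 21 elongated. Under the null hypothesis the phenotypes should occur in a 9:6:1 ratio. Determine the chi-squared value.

Under the 9:6:1 hypothesis (Σ ratio = 16, N = 327):
  disc-shaped: 327 × 9/16 = 183.9375
  spherical: 327 × 6/16 = 122.625
  elongated: 327 × 1/16 = 20.4375
χ² = Σ (O − E)² / E
  disc-shaped: (187 − 183.9375)² / 183.9375 = 0.0510
  spherical: (119 − 122.625)² / 122.625 = 0.1072
  elongated: (21 − 20.4375)² / 20.4375 = 0.0155
χ² = 0.0510 + 0.1072 + 0.0155 = 0.1737 ≈ 0.174

0.174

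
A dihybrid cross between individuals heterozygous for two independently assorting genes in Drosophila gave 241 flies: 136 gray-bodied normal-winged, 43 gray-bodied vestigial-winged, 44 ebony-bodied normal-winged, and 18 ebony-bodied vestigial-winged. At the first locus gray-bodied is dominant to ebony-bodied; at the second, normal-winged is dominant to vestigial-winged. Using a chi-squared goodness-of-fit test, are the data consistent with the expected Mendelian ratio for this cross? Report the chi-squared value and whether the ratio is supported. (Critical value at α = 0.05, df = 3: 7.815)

0.711; consistent

A dihybrid F₂ with independent assortment and complete dominance at both loci gives a 9:3:3:1 phenotypic ratio.
The 9:3:3:1 ratio has 16 parts, so with N = 241 the expected counts are:
  gray-bodied normal-winged: 241 × 9/16 = 135.5625
  gray-bodied vestigial-winged: 241 × 3/16 = 45.1875
  ebony-bodied normal-winged: 241 × 3/16 = 45.1875
  ebony-bodied vestigial-winged: 241 × 1/16 = 15.0625
χ² = Σ (O − E)² / E
  gray-bodied normal-winged: (136 − 135.5625)² / 135.5625 = 0.0014
  gray-bodied vestigial-winged: (43 − 45.1875)² / 45.1875 = 0.1059
  ebony-bodied normal-winged: (44 − 45.1875)² / 45.1875 = 0.0312
  ebony-bodied vestigial-winged: (18 − 15.0625)² / 15.0625 = 0.5729
χ² = 0.0014 + 0.1059 + 0.0312 + 0.5729 = 0.7114 ≈ 0.711
Degrees of freedom = 4 − 1 = 3; critical value at α = 0.05 is 7.815.
Since 0.711 < 7.815, we fail to reject the null hypothesis — the data are consistent with the 9:3:3:1 ratio.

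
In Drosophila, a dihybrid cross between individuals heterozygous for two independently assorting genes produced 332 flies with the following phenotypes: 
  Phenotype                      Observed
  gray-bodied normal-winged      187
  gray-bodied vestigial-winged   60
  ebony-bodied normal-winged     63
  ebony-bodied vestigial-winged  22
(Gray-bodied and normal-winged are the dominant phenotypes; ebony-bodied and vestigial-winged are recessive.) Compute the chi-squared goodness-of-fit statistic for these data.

0.166

A dihybrid F₂ with independent assortment and complete dominance at both loci gives a 9:3:3:1 phenotypic ratio.
The 9:3:3:1 ratio has 16 parts, so with N = 332 the expected counts are:
  gray-bodied normal-winged: 332 × 9/16 = 186.75
  gray-bodied vestigial-winged: 332 × 3/16 = 62.25
  ebony-bodied normal-winged: 332 × 3/16 = 62.25
  ebony-bodied vestigial-winged: 332 × 1/16 = 20.75
χ² = Σ (O − E)² / E
  gray-bodied normal-winged: (187 − 186.75)² / 186.75 = 0.0003
  gray-bodied vestigial-winged: (60 − 62.25)² / 62.25 = 0.0813
  ebony-bodied normal-winged: (63 − 62.25)² / 62.25 = 0.0090
  ebony-bodied vestigial-winged: (22 − 20.75)² / 20.75 = 0.0753
χ² = 0.0003 + 0.0813 + 0.0090 + 0.0753 = 0.1659 ≈ 0.166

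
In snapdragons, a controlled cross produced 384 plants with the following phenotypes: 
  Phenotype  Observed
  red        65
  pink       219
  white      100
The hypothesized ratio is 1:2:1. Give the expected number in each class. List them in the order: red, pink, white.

Expected counts for N = 384 under a 1:2:1 ratio (total parts = 4):
  red: 384 × 1/4 = 96
  pink: 384 × 2/4 = 192
  white: 384 × 1/4 = 96

96, 192, 96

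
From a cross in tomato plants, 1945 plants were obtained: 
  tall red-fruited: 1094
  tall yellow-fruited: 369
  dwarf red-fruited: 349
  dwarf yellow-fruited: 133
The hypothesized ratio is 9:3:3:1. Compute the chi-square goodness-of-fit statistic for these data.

Expected counts for N = 1945 under a 9:3:3:1 ratio (total parts = 16):
  tall red-fruited: 1945 × 9/16 = 1094.0625
  tall yellow-fruited: 1945 × 3/16 = 364.6875
  dwarf red-fruited: 1945 × 3/16 = 364.6875
  dwarf yellow-fruited: 1945 × 1/16 = 121.5625
χ² = Σ (O − E)² / E
  tall red-fruited: (1094 − 1094.0625)² / 1094.0625 = 0.0000
  tall yellow-fruited: (369 − 364.6875)² / 364.6875 = 0.0510
  dwarf red-fruited: (349 − 364.6875)² / 364.6875 = 0.6748
  dwarf yellow-fruited: (133 − 121.5625)² / 121.5625 = 1.0761
χ² = 0.0000 + 0.0510 + 0.6748 + 1.0761 = 1.8019 ≈ 1.802

1.802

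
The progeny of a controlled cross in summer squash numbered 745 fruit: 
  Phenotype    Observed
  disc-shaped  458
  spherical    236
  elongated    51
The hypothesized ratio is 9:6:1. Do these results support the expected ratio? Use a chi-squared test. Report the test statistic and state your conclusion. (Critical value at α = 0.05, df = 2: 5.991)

10.775; not consistent

The 9:6:1 ratio has 16 parts, so with N = 745 the expected counts are:
  disc-shaped: 745 × 9/16 = 419.0625
  spherical: 745 × 6/16 = 279.375
  elongated: 745 × 1/16 = 46.5625
χ² = Σ (O − E)² / E
  disc-shaped: (458 − 419.0625)² / 419.0625 = 3.6179
  spherical: (236 − 279.375)² / 279.375 = 6.7343
  elongated: (51 − 46.5625)² / 46.5625 = 0.4229
χ² = 3.6179 + 6.7343 + 0.4229 = 10.7751 ≈ 10.775
Degrees of freedom = 3 − 1 = 2; critical value at α = 0.05 is 5.991.
Since 10.775 > 5.991, we reject the null hypothesis — the data do not fit the 9:6:1 ratio.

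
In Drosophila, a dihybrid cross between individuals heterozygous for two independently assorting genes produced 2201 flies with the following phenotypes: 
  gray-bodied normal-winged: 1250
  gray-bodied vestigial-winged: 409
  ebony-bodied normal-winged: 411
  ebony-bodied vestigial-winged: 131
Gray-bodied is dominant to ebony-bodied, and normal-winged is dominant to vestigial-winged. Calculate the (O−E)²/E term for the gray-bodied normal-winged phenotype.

0.115

A dihybrid F₂ with independent assortment and complete dominance at both loci gives a 9:3:3:1 phenotypic ratio.
Under the 9:3:3:1 hypothesis (Σ ratio = 16, N = 2201):
  gray-bodied normal-winged: 2201 × 9/16 = 1238.0625
  gray-bodied vestigial-winged: 2201 × 3/16 = 412.6875
  ebony-bodied normal-winged: 2201 × 3/16 = 412.6875
  ebony-bodied vestigial-winged: 2201 × 1/16 = 137.5625
Contribution of gray-bodied normal-winged: (1250 − 1238.0625)² / 1238.0625 = 0.1151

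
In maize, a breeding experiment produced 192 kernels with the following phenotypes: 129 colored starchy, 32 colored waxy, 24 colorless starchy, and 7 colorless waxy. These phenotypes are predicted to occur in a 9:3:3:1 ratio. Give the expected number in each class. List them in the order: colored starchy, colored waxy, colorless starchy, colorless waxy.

108, 36, 36, 12

Total ratio parts = 16. Expected numbers out of 192:
  colored starchy: 192 × 9/16 = 108
  colored waxy: 192 × 3/16 = 36
  colorless starchy: 192 × 3/16 = 36
  colorless waxy: 192 × 1/16 = 12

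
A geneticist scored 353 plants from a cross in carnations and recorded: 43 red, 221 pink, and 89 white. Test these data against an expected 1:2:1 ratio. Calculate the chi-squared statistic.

Under the 1:2:1 hypothesis (Σ ratio = 4, N = 353):
  red: 353 × 1/4 = 88.25
  pink: 353 × 2/4 = 176.5
  white: 353 × 1/4 = 88.25
χ² = Σ (O − E)² / E
  red: (43 − 88.25)² / 88.25 = 23.2018
  pink: (221 − 176.5)² / 176.5 = 11.2195
  white: (89 − 88.25)² / 88.25 = 0.0064
χ² = 23.2018 + 11.2195 + 0.0064 = 34.4277 ≈ 34.428

34.428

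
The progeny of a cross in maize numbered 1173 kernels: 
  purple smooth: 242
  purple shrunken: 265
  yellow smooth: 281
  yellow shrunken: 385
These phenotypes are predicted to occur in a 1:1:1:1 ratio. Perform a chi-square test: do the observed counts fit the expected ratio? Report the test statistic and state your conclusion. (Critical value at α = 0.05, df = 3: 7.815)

Expected counts for N = 1173 under a 1:1:1:1 ratio (total parts = 4):
  purple smooth: 1173 × 1/4 = 293.25
  purple shrunken: 1173 × 1/4 = 293.25
  yellow smooth: 1173 × 1/4 = 293.25
  yellow shrunken: 1173 × 1/4 = 293.25
χ² = Σ (O − E)² / E
  purple smooth: (242 − 293.25)² / 293.25 = 8.9567
  purple shrunken: (265 − 293.25)² / 293.25 = 2.7214
  yellow smooth: (281 − 293.25)² / 293.25 = 0.5117
  yellow shrunken: (385 − 293.25)² / 293.25 = 28.7061
χ² = 8.9567 + 2.7214 + 0.5117 + 28.7061 = 40.8959 ≈ 40.896
Degrees of freedom = 4 − 1 = 3; critical value at α = 0.05 is 7.815.
Since 40.896 > 7.815, we reject the null hypothesis — the data do not fit the 1:1:1:1 ratio.

40.896; not consistent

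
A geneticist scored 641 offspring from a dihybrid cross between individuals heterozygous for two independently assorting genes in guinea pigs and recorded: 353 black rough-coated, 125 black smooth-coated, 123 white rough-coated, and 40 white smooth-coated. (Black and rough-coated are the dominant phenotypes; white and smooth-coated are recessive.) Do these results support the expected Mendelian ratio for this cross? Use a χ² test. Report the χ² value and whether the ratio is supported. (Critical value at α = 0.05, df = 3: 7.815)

A dihybrid F₂ with independent assortment and complete dominance at both loci gives a 9:3:3:1 phenotypic ratio.
The 9:3:3:1 ratio has 16 parts, so with N = 641 the expected counts are:
  black rough-coated: 641 × 9/16 = 360.5625
  black smooth-coated: 641 × 3/16 = 120.1875
  white rough-coated: 641 × 3/16 = 120.1875
  white smooth-coated: 641 × 1/16 = 40.0625
χ² = Σ (O − E)² / E
  black rough-coated: (353 − 360.5625)² / 360.5625 = 0.1586
  black smooth-coated: (125 − 120.1875)² / 120.1875 = 0.1927
  white rough-coated: (123 − 120.1875)² / 120.1875 = 0.0658
  white smooth-coated: (40 − 40.0625)² / 40.0625 = 0.0001
χ² = 0.1586 + 0.1927 + 0.0658 + 0.0001 = 0.4172 ≈ 0.417
Degrees of freedom = 4 − 1 = 3; critical value at α = 0.05 is 7.815.
Since 0.417 < 7.815, we fail to reject the null hypothesis — the data are consistent with the 9:3:3:1 ratio.

0.417; consistent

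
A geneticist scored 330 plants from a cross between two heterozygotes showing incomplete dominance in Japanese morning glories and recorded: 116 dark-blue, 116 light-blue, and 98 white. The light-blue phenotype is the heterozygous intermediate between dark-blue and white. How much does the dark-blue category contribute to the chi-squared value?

13.603

With incomplete dominance, a heterozygote × heterozygote cross gives a 1:2:1 phenotypic ratio.
Expected counts for N = 330 under a 1:2:1 ratio (total parts = 4):
  dark-blue: 330 × 1/4 = 82.5
  light-blue: 330 × 2/4 = 165
  white: 330 × 1/4 = 82.5
Contribution of dark-blue: (116 − 82.5)² / 82.5 = 13.6030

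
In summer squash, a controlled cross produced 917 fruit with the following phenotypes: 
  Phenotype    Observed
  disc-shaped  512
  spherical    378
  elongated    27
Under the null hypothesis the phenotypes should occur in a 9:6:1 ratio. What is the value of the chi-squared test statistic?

19.447

Total ratio parts = 16. Expected numbers out of 917:
  disc-shaped: 917 × 9/16 = 515.8125
  spherical: 917 × 6/16 = 343.875
  elongated: 917 × 1/16 = 57.3125
χ² = Σ (O − E)² / E
  disc-shaped: (512 − 515.8125)² / 515.8125 = 0.0282
  spherical: (378 − 343.875)² / 343.875 = 3.3865
  elongated: (27 − 57.3125)² / 57.3125 = 16.0322
χ² = 0.0282 + 3.3865 + 16.0322 = 19.4469 ≈ 19.447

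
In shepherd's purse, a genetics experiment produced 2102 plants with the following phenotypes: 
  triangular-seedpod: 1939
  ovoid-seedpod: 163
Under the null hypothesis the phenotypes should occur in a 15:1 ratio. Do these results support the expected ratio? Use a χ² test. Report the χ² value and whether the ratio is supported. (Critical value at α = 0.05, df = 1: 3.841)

Under the 15:1 hypothesis (Σ ratio = 16, N = 2102):
  triangular-seedpod: 2102 × 15/16 = 1970.625
  ovoid-seedpod: 2102 × 1/16 = 131.375
χ² = Σ (O − E)² / E
  triangular-seedpod: (1939 − 1970.625)² / 1970.625 = 0.5075
  ovoid-seedpod: (163 − 131.375)² / 131.375 = 7.6129
χ² = 0.5075 + 7.6129 = 8.1204 ≈ 8.120
Degrees of freedom = 2 − 1 = 1; critical value at α = 0.05 is 3.841.
Since 8.120 > 3.841, we reject the null hypothesis — the data do not fit the 15:1 ratio.

8.120; not consistent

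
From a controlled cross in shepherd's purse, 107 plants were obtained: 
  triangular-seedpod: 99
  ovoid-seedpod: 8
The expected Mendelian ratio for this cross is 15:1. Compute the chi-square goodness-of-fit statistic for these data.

0.275

Under the 15:1 hypothesis (Σ ratio = 16, N = 107):
  triangular-seedpod: 107 × 15/16 = 100.3125
  ovoid-seedpod: 107 × 1/16 = 6.6875
χ² = Σ (O − E)² / E
  triangular-seedpod: (99 − 100.3125)² / 100.3125 = 0.0172
  ovoid-seedpod: (8 − 6.6875)² / 6.6875 = 0.2576
χ² = 0.0172 + 0.2576 = 0.2748 ≈ 0.275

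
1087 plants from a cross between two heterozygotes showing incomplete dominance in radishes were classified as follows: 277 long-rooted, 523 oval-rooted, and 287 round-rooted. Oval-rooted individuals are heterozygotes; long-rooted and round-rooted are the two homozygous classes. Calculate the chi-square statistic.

1.730

With incomplete dominance, a heterozygote × heterozygote cross gives a 1:2:1 phenotypic ratio.
Under the 1:2:1 hypothesis (Σ ratio = 4, N = 1087):
  long-rooted: 1087 × 1/4 = 271.75
  oval-rooted: 1087 × 2/4 = 543.5
  round-rooted: 1087 × 1/4 = 271.75
χ² = Σ (O − E)² / E
  long-rooted: (277 − 271.75)² / 271.75 = 0.1014
  oval-rooted: (523 − 543.5)² / 543.5 = 0.7732
  round-rooted: (287 − 271.75)² / 271.75 = 0.8558
χ² = 0.1014 + 0.7732 + 0.8558 = 1.7304 ≈ 1.730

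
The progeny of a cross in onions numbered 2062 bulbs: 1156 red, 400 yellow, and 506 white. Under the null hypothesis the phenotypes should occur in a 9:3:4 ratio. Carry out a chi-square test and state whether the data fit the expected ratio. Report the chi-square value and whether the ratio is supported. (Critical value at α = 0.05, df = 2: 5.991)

Expected counts for N = 2062 under a 9:3:4 ratio (total parts = 16):
  red: 2062 × 9/16 = 1159.875
  yellow: 2062 × 3/16 = 386.625
  white: 2062 × 4/16 = 515.5
χ² = Σ (O − E)² / E
  red: (1156 − 1159.875)² / 1159.875 = 0.0129
  yellow: (400 − 386.625)² / 386.625 = 0.4627
  white: (506 − 515.5)² / 515.5 = 0.1751
χ² = 0.0129 + 0.4627 + 0.1751 = 0.6507 ≈ 0.651
Degrees of freedom = 3 − 1 = 2; critical value at α = 0.05 is 5.991.
Since 0.651 < 5.991, we fail to reject the null hypothesis — the data are consistent with the 9:3:4 ratio.

0.651; consistent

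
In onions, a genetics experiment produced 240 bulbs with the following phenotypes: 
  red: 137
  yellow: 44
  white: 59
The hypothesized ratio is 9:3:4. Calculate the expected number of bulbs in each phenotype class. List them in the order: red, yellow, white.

135, 45, 60

Expected counts for N = 240 under a 9:3:4 ratio (total parts = 16):
  red: 240 × 9/16 = 135
  yellow: 240 × 3/16 = 45
  white: 240 × 4/16 = 60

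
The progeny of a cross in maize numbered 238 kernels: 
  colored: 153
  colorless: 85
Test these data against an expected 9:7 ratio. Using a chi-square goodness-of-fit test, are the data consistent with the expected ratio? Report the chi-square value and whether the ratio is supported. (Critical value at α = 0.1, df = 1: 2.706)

Expected counts for N = 238 under a 9:7 ratio (total parts = 16):
  colored: 238 × 9/16 = 133.875
  colorless: 238 × 7/16 = 104.125
χ² = Σ (O − E)² / E
  colored: (153 − 133.875)² / 133.875 = 2.7321
  colorless: (85 − 104.125)² / 104.125 = 3.5128
χ² = 2.7321 + 3.5128 = 6.2449 ≈ 6.245
Degrees of freedom = 2 − 1 = 1; critical value at α = 0.1 is 2.706.
Since 6.245 > 2.706, we reject the null hypothesis — the data do not fit the 9:7 ratio.

6.245; not consistent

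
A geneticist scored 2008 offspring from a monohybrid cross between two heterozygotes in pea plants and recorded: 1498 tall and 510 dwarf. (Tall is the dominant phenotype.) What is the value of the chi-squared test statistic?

For a monohybrid cross between heterozygotes with complete dominance, the expected phenotypic ratio is 3:1.
Under the 3:1 hypothesis (Σ ratio = 4, N = 2008):
  tall: 2008 × 3/4 = 1506
  dwarf: 2008 × 1/4 = 502
χ² = Σ (O − E)² / E
  tall: (1498 − 1506)² / 1506 = 0.0425
  dwarf: (510 − 502)² / 502 = 0.1275
χ² = 0.0425 + 0.1275 = 0.170

0.170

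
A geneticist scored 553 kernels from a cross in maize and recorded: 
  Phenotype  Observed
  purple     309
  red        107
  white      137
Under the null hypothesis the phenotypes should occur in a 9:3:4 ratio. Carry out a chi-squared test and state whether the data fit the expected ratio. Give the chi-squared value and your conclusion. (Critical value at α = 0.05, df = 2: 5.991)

Expected counts for N = 553 under a 9:3:4 ratio (total parts = 16):
  purple: 553 × 9/16 = 311.0625
  red: 553 × 3/16 = 103.6875
  white: 553 × 4/16 = 138.25
χ² = Σ (O − E)² / E
  purple: (309 − 311.0625)² / 311.0625 = 0.0137
  red: (107 − 103.6875)² / 103.6875 = 0.1058
  white: (137 − 138.25)² / 138.25 = 0.0113
χ² = 0.0137 + 0.1058 + 0.0113 = 0.1308 ≈ 0.131
Degrees of freedom = 3 − 1 = 2; critical value at α = 0.05 is 5.991.
Since 0.131 < 5.991, we fail to reject the null hypothesis — the data are consistent with the 9:3:4 ratio.

0.131; consistent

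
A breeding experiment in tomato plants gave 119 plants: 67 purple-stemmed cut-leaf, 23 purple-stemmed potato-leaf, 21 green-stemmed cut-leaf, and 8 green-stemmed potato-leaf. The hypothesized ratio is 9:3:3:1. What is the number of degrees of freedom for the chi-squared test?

A goodness-of-fit test with 4 phenotype classes has df = 4 − 1 = 3.

3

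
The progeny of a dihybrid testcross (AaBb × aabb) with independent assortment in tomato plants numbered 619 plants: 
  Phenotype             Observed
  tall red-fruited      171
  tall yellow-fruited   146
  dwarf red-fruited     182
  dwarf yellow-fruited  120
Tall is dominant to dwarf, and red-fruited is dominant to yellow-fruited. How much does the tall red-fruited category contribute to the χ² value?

1.706

A dihybrid testcross with independent assortment gives a 1:1:1:1 ratio.
Under the 1:1:1:1 hypothesis (Σ ratio = 4, N = 619):
  tall red-fruited: 619 × 1/4 = 154.75
  tall yellow-fruited: 619 × 1/4 = 154.75
  dwarf red-fruited: 619 × 1/4 = 154.75
  dwarf yellow-fruited: 619 × 1/4 = 154.75
Contribution of tall red-fruited: (171 − 154.75)² / 154.75 = 1.7064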